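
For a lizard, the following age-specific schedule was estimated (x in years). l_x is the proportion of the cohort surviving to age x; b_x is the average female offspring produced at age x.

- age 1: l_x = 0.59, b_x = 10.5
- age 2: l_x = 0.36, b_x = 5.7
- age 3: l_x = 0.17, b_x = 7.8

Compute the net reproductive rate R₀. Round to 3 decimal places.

9.573

R₀ = Σ l_x b_x:
  age 1: 0.59 × 10.5 = 6.1950
  age 2: 0.36 × 5.7 = 2.0520
  age 3: 0.17 × 7.8 = 1.3260
R₀ = 6.1950 + 2.0520 + 1.3260 = 9.5730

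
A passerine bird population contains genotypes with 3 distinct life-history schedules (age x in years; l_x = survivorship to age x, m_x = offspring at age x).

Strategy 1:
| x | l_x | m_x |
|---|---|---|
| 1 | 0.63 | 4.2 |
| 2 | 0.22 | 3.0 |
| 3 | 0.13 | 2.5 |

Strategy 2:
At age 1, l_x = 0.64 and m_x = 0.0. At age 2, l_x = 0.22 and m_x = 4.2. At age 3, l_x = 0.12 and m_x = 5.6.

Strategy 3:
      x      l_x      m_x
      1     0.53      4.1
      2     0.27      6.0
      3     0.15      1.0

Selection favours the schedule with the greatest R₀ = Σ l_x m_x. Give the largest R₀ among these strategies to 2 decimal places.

3.94

Strategy 1: R₀ = 0.63×4.2 + 0.22×3.0 + 0.13×2.5 = 3.6310
Strategy 2: R₀ = 0.64×0.0 + 0.22×4.2 + 0.12×5.6 = 1.5960
Strategy 3: R₀ = 0.53×4.1 + 0.27×6.0 + 0.15×1.0 = 3.9430
Highest R₀: strategy 3 with 3.9430.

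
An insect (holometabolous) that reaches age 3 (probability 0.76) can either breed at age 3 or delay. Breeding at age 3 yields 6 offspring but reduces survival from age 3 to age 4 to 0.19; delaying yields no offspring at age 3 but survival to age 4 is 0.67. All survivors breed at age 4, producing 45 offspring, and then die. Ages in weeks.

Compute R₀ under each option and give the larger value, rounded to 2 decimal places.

22.91

breed at age 3: R₀ = 0.76 × (6 + 0.19 × 45) = 0.76 × 14.5500 = 11.0580
delay to age 4: R₀ = 0.76 × (0.67 × 45) = 0.76 × 30.1500 = 22.9140
Higher: delay to age 4 (22.9140).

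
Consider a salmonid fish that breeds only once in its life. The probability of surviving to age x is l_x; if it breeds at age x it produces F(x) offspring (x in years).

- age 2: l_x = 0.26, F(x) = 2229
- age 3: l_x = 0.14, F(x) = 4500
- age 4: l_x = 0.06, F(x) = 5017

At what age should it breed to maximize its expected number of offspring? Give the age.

3

Expected offspring if breeding at age x = l_x × F(x):
  age 2: 0.26 × 2229 = 579.540
  age 3: 0.14 × 4500 = 630.000
  age 4: 0.06 × 5017 = 301.020
Maximum at age 3 (630.000).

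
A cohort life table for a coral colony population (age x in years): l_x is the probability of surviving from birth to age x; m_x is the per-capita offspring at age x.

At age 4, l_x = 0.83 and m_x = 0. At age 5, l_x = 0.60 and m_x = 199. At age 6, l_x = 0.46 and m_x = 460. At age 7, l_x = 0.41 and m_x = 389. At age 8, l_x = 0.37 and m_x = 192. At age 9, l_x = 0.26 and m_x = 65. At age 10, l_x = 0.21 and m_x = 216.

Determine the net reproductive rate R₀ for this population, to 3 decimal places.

R₀ = Σ l_x m_x:
  age 4: 0.83 × 0 = 0.0000
  age 5: 0.60 × 199 = 119.4000
  age 6: 0.46 × 460 = 211.6000
  age 7: 0.41 × 389 = 159.4900
  age 8: 0.37 × 192 = 71.0400
  age 9: 0.26 × 65 = 16.9000
  age 10: 0.21 × 216 = 45.3600
R₀ = 0.0000 + 119.4000 + 211.6000 + 159.4900 + 71.0400 + 16.9000 + 45.3600 = 623.7900

623.790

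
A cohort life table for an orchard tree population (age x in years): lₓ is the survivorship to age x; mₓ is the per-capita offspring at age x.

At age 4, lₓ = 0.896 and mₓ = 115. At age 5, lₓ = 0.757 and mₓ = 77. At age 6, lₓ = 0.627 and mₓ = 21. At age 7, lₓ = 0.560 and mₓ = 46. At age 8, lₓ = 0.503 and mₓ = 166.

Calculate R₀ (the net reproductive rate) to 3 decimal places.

283.754

R₀ = Σ lₓ mₓ:
  age 4: 0.896 × 115 = 103.0400
  age 5: 0.757 × 77 = 58.2890
  age 6: 0.627 × 21 = 13.1670
  age 7: 0.560 × 46 = 25.7600
  age 8: 0.503 × 166 = 83.4980
R₀ = 103.0400 + 58.2890 + 13.1670 + 25.7600 + 83.4980 = 283.7540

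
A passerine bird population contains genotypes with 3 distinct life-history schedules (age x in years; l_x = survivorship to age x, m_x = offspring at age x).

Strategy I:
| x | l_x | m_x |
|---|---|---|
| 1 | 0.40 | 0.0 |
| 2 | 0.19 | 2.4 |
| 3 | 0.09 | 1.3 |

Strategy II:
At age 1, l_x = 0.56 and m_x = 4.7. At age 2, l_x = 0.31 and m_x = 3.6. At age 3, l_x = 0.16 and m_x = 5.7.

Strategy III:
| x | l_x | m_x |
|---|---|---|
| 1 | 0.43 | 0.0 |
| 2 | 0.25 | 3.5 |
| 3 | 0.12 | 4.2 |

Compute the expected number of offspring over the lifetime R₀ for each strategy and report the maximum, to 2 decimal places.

Strategy I: R₀ = 0.40×0.0 + 0.19×2.4 + 0.09×1.3 = 0.5730
Strategy II: R₀ = 0.56×4.7 + 0.31×3.6 + 0.16×5.7 = 4.6600
Strategy III: R₀ = 0.43×0.0 + 0.25×3.5 + 0.12×4.2 = 1.3790
Highest R₀: strategy II with 4.6600.

4.66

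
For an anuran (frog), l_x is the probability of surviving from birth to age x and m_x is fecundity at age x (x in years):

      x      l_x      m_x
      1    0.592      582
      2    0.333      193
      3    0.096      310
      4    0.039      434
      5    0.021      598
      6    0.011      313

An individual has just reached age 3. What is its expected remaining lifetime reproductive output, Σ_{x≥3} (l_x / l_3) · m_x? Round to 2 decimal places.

l_3 = 0.096. Conditional survival from age 3 to x is l_x / l_3.
  x=3: (0.096/0.096) × 310 = 310.0000
  x=4: (0.039/0.096) × 434 = 176.3125
  x=5: (0.021/0.096) × 598 = 130.8125
  x=6: (0.011/0.096) × 313 = 35.8646
Sum = 310.0000 + 176.3125 + 130.8125 + 35.8646 = 652.9896

652.99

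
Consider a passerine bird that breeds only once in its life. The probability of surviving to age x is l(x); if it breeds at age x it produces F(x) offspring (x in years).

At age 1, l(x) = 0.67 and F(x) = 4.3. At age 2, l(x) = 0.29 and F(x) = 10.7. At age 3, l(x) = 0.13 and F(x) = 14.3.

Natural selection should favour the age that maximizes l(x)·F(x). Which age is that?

Expected offspring if breeding at age x = l(x) × F(x):
  age 1: 0.67 × 4.3 = 2.881
  age 2: 0.29 × 10.7 = 3.103
  age 3: 0.13 × 14.3 = 1.859
Maximum at age 2 (3.103).

2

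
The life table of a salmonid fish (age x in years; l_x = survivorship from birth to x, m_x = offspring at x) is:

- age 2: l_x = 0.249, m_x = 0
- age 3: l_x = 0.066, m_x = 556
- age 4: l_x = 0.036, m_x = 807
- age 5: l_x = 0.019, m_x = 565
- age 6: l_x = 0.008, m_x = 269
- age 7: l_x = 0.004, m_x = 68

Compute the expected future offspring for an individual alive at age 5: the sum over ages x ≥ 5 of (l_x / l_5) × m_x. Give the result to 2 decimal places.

l_5 = 0.019. Conditional survival from age 5 to x is l_x / l_5.
  x=5: (0.019/0.019) × 565 = 565.0000
  x=6: (0.008/0.019) × 269 = 113.2632
  x=7: (0.004/0.019) × 68 = 14.3158
Sum = 565.0000 + 113.2632 + 14.3158 = 692.5789

692.58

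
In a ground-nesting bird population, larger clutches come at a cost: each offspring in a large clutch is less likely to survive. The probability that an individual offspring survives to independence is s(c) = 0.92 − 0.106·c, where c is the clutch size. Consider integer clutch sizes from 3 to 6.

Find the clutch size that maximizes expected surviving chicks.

4

Expected surviving chicks = c × s(c):
  c=3: 3 × 0.602 = 1.806
  c=4: 4 × 0.496 = 1.984
  c=5: 5 × 0.390 = 1.950
  c=6: 6 × 0.284 = 1.704
Maximum at c = 4 (1.984 surviving chicks).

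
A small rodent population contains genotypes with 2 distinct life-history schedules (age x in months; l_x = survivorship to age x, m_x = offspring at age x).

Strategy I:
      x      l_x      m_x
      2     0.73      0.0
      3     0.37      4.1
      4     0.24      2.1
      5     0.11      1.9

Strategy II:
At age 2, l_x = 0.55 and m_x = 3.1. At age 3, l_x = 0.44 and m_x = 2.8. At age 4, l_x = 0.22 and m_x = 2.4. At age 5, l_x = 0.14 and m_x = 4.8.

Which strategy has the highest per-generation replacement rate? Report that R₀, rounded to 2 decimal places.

4.14

Strategy I: R₀ = 0.73×0.0 + 0.37×4.1 + 0.24×2.1 + 0.11×1.9 = 2.2300
Strategy II: R₀ = 0.55×3.1 + 0.44×2.8 + 0.22×2.4 + 0.14×4.8 = 4.1370
Highest R₀: strategy II with 4.1370.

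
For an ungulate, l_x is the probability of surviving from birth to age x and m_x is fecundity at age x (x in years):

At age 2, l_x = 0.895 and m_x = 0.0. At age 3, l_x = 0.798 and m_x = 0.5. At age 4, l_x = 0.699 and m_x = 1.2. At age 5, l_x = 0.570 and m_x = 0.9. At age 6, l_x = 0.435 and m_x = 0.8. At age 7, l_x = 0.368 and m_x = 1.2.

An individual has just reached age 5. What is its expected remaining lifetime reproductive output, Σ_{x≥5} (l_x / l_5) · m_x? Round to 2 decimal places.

l_5 = 0.570. Conditional survival from age 5 to x is l_x / l_5.
  x=5: (0.570/0.570) × 0.9 = 0.9000
  x=6: (0.435/0.570) × 0.8 = 0.6105
  x=7: (0.368/0.570) × 1.2 = 0.7747
Sum = 0.9000 + 0.6105 + 0.7747 = 2.2853

2.29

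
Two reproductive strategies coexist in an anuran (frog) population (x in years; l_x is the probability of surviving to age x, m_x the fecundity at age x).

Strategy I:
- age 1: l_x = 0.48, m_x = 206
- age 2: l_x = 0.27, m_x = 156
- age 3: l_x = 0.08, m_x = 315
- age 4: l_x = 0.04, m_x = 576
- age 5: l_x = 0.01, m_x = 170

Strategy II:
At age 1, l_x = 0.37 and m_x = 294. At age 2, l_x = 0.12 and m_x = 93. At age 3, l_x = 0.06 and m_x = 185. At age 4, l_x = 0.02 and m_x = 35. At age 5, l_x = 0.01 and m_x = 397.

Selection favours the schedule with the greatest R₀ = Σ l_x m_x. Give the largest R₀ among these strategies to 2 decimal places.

Strategy I: R₀ = 0.48×206 + 0.27×156 + 0.08×315 + 0.04×576 + 0.01×170 = 190.9400
Strategy II: R₀ = 0.37×294 + 0.12×93 + 0.06×185 + 0.02×35 + 0.01×397 = 135.7100
Highest R₀: strategy I with 190.9400.

190.94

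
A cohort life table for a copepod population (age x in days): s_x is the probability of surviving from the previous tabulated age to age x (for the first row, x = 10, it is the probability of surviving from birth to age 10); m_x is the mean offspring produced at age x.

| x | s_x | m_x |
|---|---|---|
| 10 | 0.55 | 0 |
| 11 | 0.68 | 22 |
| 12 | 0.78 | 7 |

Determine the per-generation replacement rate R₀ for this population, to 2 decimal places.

Survivorship from birth: l_x = s_10·s_11·…·s_x.
  l_10 = 0.55000
  l_11 = 0.37400
  l_12 = 0.29172
R₀ = Σ l_x m_x:
  age 10: 0.55000 × 0 = 0.0000
  age 11: 0.37400 × 22 = 8.2280
  age 12: 0.29172 × 7 = 2.0420
R₀ = 0.0000 + 8.2280 + 2.0420 = 10.2700

10.27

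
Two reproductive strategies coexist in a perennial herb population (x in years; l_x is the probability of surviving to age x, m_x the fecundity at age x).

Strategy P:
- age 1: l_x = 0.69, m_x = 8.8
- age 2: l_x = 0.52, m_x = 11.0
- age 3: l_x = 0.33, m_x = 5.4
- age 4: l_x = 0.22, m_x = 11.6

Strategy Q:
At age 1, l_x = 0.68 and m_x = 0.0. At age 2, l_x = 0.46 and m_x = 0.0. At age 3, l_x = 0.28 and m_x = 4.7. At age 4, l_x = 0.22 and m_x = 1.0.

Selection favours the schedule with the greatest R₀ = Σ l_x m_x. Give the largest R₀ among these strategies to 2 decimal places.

Strategy P: R₀ = 0.69×8.8 + 0.52×11.0 + 0.33×5.4 + 0.22×11.6 = 16.1260
Strategy Q: R₀ = 0.68×0.0 + 0.46×0.0 + 0.28×4.7 + 0.22×1.0 = 1.5360
Highest R₀: strategy P with 16.1260.

16.13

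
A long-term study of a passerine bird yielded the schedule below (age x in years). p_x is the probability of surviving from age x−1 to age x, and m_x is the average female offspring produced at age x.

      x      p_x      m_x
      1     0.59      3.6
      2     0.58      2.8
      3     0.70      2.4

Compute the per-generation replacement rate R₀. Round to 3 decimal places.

3.657

Survivorship from birth: l_x = p_1·p_2·…·p_x.
  l_1 = 0.59000
  l_2 = 0.34220
  l_3 = 0.23954
R₀ = Σ l_x m_x:
  age 1: 0.59000 × 3.6 = 2.1240
  age 2: 0.34220 × 2.8 = 0.9582
  age 3: 0.23954 × 2.4 = 0.5749
R₀ = 2.1240 + 0.9582 + 0.5749 = 3.6571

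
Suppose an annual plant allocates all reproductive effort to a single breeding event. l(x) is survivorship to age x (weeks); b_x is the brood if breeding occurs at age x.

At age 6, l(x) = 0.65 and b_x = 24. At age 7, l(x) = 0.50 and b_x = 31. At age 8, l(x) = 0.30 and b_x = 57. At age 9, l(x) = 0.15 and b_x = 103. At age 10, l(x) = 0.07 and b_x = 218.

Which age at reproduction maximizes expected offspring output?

8

Expected offspring if breeding at age x = l(x) × b_x:
  age 6: 0.65 × 24 = 15.600
  age 7: 0.50 × 31 = 15.500
  age 8: 0.30 × 57 = 17.100
  age 9: 0.15 × 103 = 15.450
  age 10: 0.07 × 218 = 15.260
Maximum at age 8 (17.100).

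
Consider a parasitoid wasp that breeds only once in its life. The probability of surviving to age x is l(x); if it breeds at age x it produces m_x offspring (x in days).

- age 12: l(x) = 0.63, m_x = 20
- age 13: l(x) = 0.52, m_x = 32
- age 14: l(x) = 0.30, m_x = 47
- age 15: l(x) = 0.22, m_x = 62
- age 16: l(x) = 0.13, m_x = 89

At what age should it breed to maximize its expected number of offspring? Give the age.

13

Expected offspring if breeding at age x = l(x) × m_x:
  age 12: 0.63 × 20 = 12.600
  age 13: 0.52 × 32 = 16.640
  age 14: 0.30 × 47 = 14.100
  age 15: 0.22 × 62 = 13.640
  age 16: 0.13 × 89 = 11.570
Maximum at age 13 (16.640).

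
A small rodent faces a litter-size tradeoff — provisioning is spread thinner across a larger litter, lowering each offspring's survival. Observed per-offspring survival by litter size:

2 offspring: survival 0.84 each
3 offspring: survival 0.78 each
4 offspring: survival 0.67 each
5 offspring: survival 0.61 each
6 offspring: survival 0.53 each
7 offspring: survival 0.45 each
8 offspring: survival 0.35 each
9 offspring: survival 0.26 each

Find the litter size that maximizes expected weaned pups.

Expected weaned pups = c × s(c):
  c=2: 2 × 0.84 = 1.680
  c=3: 3 × 0.78 = 2.340
  c=4: 4 × 0.67 = 2.680
  c=5: 5 × 0.61 = 3.050
  c=6: 6 × 0.53 = 3.180
  c=7: 7 × 0.45 = 3.150
  c=8: 8 × 0.35 = 2.800
  c=9: 9 × 0.26 = 2.340
Maximum at c = 6 (3.180 weaned pups).

6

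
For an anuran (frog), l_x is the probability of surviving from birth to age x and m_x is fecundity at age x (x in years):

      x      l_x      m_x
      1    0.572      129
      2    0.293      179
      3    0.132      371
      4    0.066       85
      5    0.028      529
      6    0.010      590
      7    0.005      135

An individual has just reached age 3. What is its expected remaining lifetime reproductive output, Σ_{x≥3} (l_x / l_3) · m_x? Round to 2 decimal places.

l_3 = 0.132. Conditional survival from age 3 to x is l_x / l_3.
  x=3: (0.132/0.132) × 371 = 371.0000
  x=4: (0.066/0.132) × 85 = 42.5000
  x=5: (0.028/0.132) × 529 = 112.2121
  x=6: (0.010/0.132) × 590 = 44.6970
  x=7: (0.005/0.132) × 135 = 5.1136
Sum = 371.0000 + 42.5000 + 112.2121 + 44.6970 + 5.1136 = 575.5227

575.52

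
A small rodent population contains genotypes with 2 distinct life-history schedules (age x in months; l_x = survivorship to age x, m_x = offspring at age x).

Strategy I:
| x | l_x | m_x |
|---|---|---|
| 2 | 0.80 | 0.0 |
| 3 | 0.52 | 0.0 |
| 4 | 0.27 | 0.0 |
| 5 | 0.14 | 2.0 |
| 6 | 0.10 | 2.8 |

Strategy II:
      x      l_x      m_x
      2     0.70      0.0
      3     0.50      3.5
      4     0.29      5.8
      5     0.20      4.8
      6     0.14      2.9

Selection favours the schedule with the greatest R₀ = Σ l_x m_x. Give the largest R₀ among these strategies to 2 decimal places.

4.80

Strategy I: R₀ = 0.80×0.0 + 0.52×0.0 + 0.27×0.0 + 0.14×2.0 + 0.10×2.8 = 0.5600
Strategy II: R₀ = 0.70×0.0 + 0.50×3.5 + 0.29×5.8 + 0.20×4.8 + 0.14×2.9 = 4.7980
Highest R₀: strategy II with 4.7980.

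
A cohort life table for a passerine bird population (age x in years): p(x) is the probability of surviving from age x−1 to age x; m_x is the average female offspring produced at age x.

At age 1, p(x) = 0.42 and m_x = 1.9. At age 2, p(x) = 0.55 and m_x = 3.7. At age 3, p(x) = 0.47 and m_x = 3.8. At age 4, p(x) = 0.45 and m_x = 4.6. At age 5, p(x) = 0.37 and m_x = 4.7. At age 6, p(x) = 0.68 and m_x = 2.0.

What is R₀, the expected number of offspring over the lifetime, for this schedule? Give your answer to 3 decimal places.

2.400

Survivorship from birth: l_x = p_1·p_2·…·p_x.
  l_1 = 0.42000
  l_2 = 0.23100
  l_3 = 0.10857
  l_4 = 0.04886
  l_5 = 0.01808
  l_6 = 0.01229
R₀ = Σ l_x m_x:
  age 1: 0.42000 × 1.9 = 0.7980
  age 2: 0.23100 × 3.7 = 0.8547
  age 3: 0.10857 × 3.8 = 0.4126
  age 4: 0.04886 × 4.6 = 0.2248
  age 5: 0.01808 × 4.7 = 0.0850
  age 6: 0.01229 × 2.0 = 0.0246
R₀ = 0.7980 + 0.8547 + 0.4126 + 0.2248 + 0.0850 + 0.0246 = 2.3996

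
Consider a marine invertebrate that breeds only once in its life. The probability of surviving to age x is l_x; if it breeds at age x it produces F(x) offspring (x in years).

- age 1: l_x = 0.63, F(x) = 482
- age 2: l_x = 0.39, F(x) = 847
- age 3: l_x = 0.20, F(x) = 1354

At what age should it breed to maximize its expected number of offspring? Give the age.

2

Expected offspring if breeding at age x = l_x × F(x):
  age 1: 0.63 × 482 = 303.660
  age 2: 0.39 × 847 = 330.330
  age 3: 0.20 × 1354 = 270.800
Maximum at age 2 (330.330).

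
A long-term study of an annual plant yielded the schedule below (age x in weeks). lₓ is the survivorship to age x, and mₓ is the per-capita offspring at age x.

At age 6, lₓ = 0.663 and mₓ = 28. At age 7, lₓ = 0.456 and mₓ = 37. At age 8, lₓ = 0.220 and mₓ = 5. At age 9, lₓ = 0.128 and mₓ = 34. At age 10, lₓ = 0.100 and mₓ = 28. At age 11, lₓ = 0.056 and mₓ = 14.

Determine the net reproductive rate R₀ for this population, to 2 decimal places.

44.47

R₀ = Σ lₓ mₓ:
  age 6: 0.663 × 28 = 18.5640
  age 7: 0.456 × 37 = 16.8720
  age 8: 0.220 × 5 = 1.1000
  age 9: 0.128 × 34 = 4.3520
  age 10: 0.100 × 28 = 2.8000
  age 11: 0.056 × 14 = 0.7840
R₀ = 18.5640 + 16.8720 + 1.1000 + 4.3520 + 2.8000 + 0.7840 = 44.4720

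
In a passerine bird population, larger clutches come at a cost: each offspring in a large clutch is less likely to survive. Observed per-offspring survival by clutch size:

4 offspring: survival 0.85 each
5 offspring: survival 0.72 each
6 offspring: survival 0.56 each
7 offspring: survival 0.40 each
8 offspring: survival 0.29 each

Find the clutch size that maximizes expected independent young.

Expected independent young = c × s(c):
  c=4: 4 × 0.85 = 3.400
  c=5: 5 × 0.72 = 3.600
  c=6: 6 × 0.56 = 3.360
  c=7: 7 × 0.40 = 2.800
  c=8: 8 × 0.29 = 2.320
Maximum at c = 5 (3.600 independent young).

5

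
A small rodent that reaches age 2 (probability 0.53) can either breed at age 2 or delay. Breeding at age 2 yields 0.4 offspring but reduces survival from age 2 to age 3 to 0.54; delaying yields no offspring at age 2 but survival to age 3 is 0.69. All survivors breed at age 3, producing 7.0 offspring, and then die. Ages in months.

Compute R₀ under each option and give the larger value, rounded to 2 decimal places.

breed at age 2: R₀ = 0.53 × (0.4 + 0.54 × 7.0) = 0.53 × 4.1800 = 2.2154
delay to age 3: R₀ = 0.53 × (0.69 × 7.0) = 0.53 × 4.8300 = 2.5599
Higher: delay to age 3 (2.5599).

2.56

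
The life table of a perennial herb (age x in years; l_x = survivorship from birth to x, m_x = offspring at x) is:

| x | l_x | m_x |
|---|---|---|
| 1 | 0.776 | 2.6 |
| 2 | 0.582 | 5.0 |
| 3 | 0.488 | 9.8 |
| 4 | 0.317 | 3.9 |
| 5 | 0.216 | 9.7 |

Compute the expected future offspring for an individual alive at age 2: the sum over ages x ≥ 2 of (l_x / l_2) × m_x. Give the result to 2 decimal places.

l_2 = 0.582. Conditional survival from age 2 to x is l_x / l_2.
  x=2: (0.582/0.582) × 5.0 = 5.0000
  x=3: (0.488/0.582) × 9.8 = 8.2172
  x=4: (0.317/0.582) × 3.9 = 2.1242
  x=5: (0.216/0.582) × 9.7 = 3.6000
Sum = 5.0000 + 8.2172 + 2.1242 + 3.6000 = 18.9414

18.94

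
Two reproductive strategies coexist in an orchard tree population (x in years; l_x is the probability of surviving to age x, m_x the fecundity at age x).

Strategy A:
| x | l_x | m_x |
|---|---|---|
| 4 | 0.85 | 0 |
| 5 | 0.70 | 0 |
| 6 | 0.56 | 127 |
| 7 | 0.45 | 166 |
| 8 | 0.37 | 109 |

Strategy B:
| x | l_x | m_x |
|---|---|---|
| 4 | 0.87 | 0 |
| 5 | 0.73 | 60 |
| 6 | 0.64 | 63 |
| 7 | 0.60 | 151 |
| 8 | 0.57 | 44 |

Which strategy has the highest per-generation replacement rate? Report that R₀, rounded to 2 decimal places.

199.80

Strategy A: R₀ = 0.85×0 + 0.70×0 + 0.56×127 + 0.45×166 + 0.37×109 = 186.1500
Strategy B: R₀ = 0.87×0 + 0.73×60 + 0.64×63 + 0.60×151 + 0.57×44 = 199.8000
Highest R₀: strategy B with 199.8000.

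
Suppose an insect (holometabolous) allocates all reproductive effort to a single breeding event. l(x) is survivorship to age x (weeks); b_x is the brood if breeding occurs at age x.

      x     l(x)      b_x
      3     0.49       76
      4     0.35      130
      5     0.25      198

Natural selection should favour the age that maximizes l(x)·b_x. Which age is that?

Expected offspring if breeding at age x = l(x) × b_x:
  age 3: 0.49 × 76 = 37.240
  age 4: 0.35 × 130 = 45.500
  age 5: 0.25 × 198 = 49.500
Maximum at age 5 (49.500).

5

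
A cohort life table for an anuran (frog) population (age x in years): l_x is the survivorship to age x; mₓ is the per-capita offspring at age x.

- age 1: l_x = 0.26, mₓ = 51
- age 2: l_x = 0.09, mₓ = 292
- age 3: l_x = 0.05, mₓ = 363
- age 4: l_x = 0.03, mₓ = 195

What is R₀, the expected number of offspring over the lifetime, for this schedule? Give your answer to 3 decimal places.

63.540

R₀ = Σ l_x mₓ:
  age 1: 0.26 × 51 = 13.2600
  age 2: 0.09 × 292 = 26.2800
  age 3: 0.05 × 363 = 18.1500
  age 4: 0.03 × 195 = 5.8500
R₀ = 13.2600 + 26.2800 + 18.1500 + 5.8500 = 63.5400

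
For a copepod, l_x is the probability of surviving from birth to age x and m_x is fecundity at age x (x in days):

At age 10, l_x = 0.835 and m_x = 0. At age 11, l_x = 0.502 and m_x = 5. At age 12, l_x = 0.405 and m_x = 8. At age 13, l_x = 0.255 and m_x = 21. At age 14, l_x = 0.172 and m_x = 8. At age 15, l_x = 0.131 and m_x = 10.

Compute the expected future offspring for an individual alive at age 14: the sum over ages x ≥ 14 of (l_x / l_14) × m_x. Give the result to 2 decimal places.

15.62

l_14 = 0.172. Conditional survival from age 14 to x is l_x / l_14.
  x=14: (0.172/0.172) × 8 = 8.0000
  x=15: (0.131/0.172) × 10 = 7.6163
Sum = 8.0000 + 7.6163 = 15.6163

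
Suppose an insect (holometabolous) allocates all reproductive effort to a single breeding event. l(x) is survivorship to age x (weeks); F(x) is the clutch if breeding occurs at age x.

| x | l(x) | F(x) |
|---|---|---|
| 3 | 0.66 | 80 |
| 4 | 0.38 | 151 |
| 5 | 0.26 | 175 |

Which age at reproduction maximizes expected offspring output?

4

Expected offspring if breeding at age x = l(x) × F(x):
  age 3: 0.66 × 80 = 52.800
  age 4: 0.38 × 151 = 57.380
  age 5: 0.26 × 175 = 45.500
Maximum at age 4 (57.380).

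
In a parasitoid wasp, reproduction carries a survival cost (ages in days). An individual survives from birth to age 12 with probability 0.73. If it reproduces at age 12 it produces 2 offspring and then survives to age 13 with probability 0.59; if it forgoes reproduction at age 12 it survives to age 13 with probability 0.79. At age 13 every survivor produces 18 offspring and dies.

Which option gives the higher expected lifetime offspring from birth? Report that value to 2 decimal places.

breed at age 12: R₀ = 0.73 × (2 + 0.59 × 18) = 0.73 × 12.6200 = 9.2126
delay to age 13: R₀ = 0.73 × (0.79 × 18) = 0.73 × 14.2200 = 10.3806
Higher: delay to age 13 (10.3806).

10.38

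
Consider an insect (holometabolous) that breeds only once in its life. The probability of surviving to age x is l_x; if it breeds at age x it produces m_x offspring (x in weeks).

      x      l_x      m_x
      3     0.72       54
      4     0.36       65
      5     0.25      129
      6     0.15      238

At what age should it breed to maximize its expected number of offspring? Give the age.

Expected offspring if breeding at age x = l_x × m_x:
  age 3: 0.72 × 54 = 38.880
  age 4: 0.36 × 65 = 23.400
  age 5: 0.25 × 129 = 32.250
  age 6: 0.15 × 238 = 35.700
Maximum at age 3 (38.880).

3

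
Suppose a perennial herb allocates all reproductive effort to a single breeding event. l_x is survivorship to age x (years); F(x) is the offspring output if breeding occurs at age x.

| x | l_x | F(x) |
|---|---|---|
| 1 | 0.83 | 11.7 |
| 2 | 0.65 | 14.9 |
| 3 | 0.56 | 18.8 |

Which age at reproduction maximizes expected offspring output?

Expected offspring if breeding at age x = l_x × F(x):
  age 1: 0.83 × 11.7 = 9.711
  age 2: 0.65 × 14.9 = 9.685
  age 3: 0.56 × 18.8 = 10.528
Maximum at age 3 (10.528).

3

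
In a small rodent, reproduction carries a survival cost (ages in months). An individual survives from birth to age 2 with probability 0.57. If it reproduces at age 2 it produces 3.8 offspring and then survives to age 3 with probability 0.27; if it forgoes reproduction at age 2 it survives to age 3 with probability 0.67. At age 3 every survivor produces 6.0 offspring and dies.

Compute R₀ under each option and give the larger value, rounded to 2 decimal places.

breed at age 2: R₀ = 0.57 × (3.8 + 0.27 × 6.0) = 0.57 × 5.4200 = 3.0894
delay to age 3: R₀ = 0.57 × (0.67 × 6.0) = 0.57 × 4.0200 = 2.2914
Higher: breed at age 2 (3.0894).

3.09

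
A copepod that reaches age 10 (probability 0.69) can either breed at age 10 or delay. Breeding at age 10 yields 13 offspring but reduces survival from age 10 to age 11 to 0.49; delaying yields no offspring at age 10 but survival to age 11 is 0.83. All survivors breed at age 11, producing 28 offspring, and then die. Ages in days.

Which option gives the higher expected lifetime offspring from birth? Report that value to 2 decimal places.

breed at age 10: R₀ = 0.69 × (13 + 0.49 × 28) = 0.69 × 26.7200 = 18.4368
delay to age 11: R₀ = 0.69 × (0.83 × 28) = 0.69 × 23.2400 = 16.0356
Higher: breed at age 10 (18.4368).

18.44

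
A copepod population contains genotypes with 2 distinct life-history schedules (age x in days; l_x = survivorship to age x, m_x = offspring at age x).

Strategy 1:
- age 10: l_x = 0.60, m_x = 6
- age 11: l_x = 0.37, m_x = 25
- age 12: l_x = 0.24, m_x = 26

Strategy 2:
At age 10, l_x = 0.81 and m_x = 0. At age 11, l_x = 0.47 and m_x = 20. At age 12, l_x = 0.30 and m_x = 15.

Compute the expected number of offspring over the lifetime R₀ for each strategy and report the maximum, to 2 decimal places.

19.09

Strategy 1: R₀ = 0.60×6 + 0.37×25 + 0.24×26 = 19.0900
Strategy 2: R₀ = 0.81×0 + 0.47×20 + 0.30×15 = 13.9000
Highest R₀: strategy 1 with 19.0900.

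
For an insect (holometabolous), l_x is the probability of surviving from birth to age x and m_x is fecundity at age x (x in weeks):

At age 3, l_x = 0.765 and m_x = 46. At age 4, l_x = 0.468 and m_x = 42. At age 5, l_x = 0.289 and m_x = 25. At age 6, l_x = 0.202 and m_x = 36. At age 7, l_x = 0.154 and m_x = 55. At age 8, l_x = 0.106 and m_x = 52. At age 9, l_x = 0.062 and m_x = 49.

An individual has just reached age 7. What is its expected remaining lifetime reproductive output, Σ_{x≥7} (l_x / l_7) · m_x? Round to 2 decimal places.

110.52

l_7 = 0.154. Conditional survival from age 7 to x is l_x / l_7.
  x=7: (0.154/0.154) × 55 = 55.0000
  x=8: (0.106/0.154) × 52 = 35.7922
  x=9: (0.062/0.154) × 49 = 19.7273
Sum = 55.0000 + 35.7922 + 19.7273 = 110.5195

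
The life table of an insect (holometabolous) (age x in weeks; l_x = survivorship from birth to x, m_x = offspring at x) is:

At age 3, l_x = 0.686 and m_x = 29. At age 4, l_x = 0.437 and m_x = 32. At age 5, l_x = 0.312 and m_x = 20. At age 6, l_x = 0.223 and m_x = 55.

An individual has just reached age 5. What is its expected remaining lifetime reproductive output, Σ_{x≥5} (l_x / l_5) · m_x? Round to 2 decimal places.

l_5 = 0.312. Conditional survival from age 5 to x is l_x / l_5.
  x=5: (0.312/0.312) × 20 = 20.0000
  x=6: (0.223/0.312) × 55 = 39.3109
Sum = 20.0000 + 39.3109 = 59.3109

59.31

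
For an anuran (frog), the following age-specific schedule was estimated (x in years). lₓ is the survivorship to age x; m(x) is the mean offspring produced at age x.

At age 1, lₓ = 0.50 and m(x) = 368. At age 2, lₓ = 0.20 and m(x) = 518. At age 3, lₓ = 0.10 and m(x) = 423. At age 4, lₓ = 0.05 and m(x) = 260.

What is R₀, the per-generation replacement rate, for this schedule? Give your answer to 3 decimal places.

342.900

R₀ = Σ lₓ m(x):
  age 1: 0.50 × 368 = 184.0000
  age 2: 0.20 × 518 = 103.6000
  age 3: 0.10 × 423 = 42.3000
  age 4: 0.05 × 260 = 13.0000
R₀ = 184.0000 + 103.6000 + 42.3000 + 13.0000 = 342.9000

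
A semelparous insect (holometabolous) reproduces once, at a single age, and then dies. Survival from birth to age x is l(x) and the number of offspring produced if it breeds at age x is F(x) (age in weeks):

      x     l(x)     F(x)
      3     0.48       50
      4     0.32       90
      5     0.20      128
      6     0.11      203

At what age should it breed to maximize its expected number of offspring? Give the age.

Expected offspring if breeding at age x = l(x) × F(x):
  age 3: 0.48 × 50 = 24.000
  age 4: 0.32 × 90 = 28.800
  age 5: 0.20 × 128 = 25.600
  age 6: 0.11 × 203 = 22.330
Maximum at age 4 (28.800).

4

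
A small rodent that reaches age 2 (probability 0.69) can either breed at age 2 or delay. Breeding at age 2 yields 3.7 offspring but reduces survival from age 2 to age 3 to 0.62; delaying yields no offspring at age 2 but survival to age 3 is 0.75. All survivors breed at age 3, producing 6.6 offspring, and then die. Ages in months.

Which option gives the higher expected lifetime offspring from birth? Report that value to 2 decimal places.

5.38

breed at age 2: R₀ = 0.69 × (3.7 + 0.62 × 6.6) = 0.69 × 7.7920 = 5.3765
delay to age 3: R₀ = 0.69 × (0.75 × 6.6) = 0.69 × 4.9500 = 3.4155
Higher: breed at age 2 (5.3765).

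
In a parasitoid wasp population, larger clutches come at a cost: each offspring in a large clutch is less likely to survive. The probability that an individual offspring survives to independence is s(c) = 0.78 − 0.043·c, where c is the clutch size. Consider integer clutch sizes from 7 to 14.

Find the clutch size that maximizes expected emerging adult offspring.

Expected emerging adult offspring = c × s(c):
  c=7: 7 × 0.479 = 3.353
  c=8: 8 × 0.436 = 3.488
  c=9: 9 × 0.393 = 3.537
  c=10: 10 × 0.350 = 3.500
  c=11: 11 × 0.307 = 3.377
  c=12: 12 × 0.264 = 3.168
  c=13: 13 × 0.221 = 2.873
  c=14: 14 × 0.178 = 2.492
Maximum at c = 9 (3.537 emerging adult offspring).

9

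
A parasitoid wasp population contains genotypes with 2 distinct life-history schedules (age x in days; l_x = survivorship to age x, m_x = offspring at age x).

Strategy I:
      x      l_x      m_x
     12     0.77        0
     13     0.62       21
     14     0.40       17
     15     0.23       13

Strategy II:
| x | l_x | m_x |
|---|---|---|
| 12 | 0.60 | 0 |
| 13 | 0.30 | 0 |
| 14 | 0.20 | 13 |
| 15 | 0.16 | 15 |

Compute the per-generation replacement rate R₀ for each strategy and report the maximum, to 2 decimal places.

22.81

Strategy I: R₀ = 0.77×0 + 0.62×21 + 0.40×17 + 0.23×13 = 22.8100
Strategy II: R₀ = 0.60×0 + 0.30×0 + 0.20×13 + 0.16×15 = 5.0000
Highest R₀: strategy I with 22.8100.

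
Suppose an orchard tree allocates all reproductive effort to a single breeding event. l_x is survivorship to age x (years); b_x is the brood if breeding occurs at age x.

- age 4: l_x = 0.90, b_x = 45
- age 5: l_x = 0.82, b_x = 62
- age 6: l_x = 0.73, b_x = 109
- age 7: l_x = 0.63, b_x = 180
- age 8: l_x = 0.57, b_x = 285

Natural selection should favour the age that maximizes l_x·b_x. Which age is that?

8

Expected offspring if breeding at age x = l_x × b_x:
  age 4: 0.90 × 45 = 40.500
  age 5: 0.82 × 62 = 50.840
  age 6: 0.73 × 109 = 79.570
  age 7: 0.63 × 180 = 113.400
  age 8: 0.57 × 285 = 162.450
Maximum at age 8 (162.450).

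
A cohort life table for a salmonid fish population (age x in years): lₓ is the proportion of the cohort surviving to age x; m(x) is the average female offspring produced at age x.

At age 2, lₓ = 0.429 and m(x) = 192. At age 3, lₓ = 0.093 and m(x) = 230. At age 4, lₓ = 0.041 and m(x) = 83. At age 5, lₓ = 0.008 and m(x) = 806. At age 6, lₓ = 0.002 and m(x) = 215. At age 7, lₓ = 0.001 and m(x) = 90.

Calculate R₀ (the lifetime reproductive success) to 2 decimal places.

114.13

R₀ = Σ lₓ m(x):
  age 2: 0.429 × 192 = 82.3680
  age 3: 0.093 × 230 = 21.3900
  age 4: 0.041 × 83 = 3.4030
  age 5: 0.008 × 806 = 6.4480
  age 6: 0.002 × 215 = 0.4300
  age 7: 0.001 × 90 = 0.0900
R₀ = 82.3680 + 21.3900 + 3.4030 + 6.4480 + 0.4300 + 0.0900 = 114.1290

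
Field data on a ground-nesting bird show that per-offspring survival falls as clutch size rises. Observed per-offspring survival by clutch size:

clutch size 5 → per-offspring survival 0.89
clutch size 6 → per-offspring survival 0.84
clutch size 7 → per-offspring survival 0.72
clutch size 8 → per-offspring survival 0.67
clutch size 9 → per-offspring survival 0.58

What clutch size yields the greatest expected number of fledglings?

Expected fledglings = c × s(c):
  c=5: 5 × 0.89 = 4.450
  c=6: 6 × 0.84 = 5.040
  c=7: 7 × 0.72 = 5.040
  c=8: 8 × 0.67 = 5.360
  c=9: 9 × 0.58 = 5.220
Maximum at c = 8 (5.360 fledglings).

8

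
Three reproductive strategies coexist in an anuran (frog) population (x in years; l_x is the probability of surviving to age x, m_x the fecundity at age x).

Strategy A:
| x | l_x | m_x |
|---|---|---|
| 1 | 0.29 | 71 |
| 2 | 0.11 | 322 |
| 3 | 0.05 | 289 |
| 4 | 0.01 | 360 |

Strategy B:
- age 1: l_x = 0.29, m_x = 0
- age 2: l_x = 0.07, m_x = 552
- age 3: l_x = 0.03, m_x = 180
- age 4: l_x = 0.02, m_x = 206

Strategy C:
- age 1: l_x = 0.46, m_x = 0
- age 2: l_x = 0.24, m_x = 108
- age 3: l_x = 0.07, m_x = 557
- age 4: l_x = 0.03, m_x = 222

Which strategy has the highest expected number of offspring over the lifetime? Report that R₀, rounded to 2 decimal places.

Strategy A: R₀ = 0.29×71 + 0.11×322 + 0.05×289 + 0.01×360 = 74.0600
Strategy B: R₀ = 0.29×0 + 0.07×552 + 0.03×180 + 0.02×206 = 48.1600
Strategy C: R₀ = 0.46×0 + 0.24×108 + 0.07×557 + 0.03×222 = 71.5700
Highest R₀: strategy A with 74.0600.

74.06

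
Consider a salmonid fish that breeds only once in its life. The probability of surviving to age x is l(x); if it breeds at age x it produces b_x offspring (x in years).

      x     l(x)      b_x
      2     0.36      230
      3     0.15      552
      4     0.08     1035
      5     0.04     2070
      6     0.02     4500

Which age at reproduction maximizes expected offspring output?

6

Expected offspring if breeding at age x = l(x) × b_x:
  age 2: 0.36 × 230 = 82.800
  age 3: 0.15 × 552 = 82.800
  age 4: 0.08 × 1035 = 82.800
  age 5: 0.04 × 2070 = 82.800
  age 6: 0.02 × 4500 = 90.000
Maximum at age 6 (90.000).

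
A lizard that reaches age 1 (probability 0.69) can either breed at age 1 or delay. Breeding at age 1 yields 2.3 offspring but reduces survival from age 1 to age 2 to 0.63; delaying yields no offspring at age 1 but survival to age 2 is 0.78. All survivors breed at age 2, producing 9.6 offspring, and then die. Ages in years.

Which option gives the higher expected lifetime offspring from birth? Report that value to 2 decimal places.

5.76

breed at age 1: R₀ = 0.69 × (2.3 + 0.63 × 9.6) = 0.69 × 8.3480 = 5.7601
delay to age 2: R₀ = 0.69 × (0.78 × 9.6) = 0.69 × 7.4880 = 5.1667
Higher: breed at age 1 (5.7601).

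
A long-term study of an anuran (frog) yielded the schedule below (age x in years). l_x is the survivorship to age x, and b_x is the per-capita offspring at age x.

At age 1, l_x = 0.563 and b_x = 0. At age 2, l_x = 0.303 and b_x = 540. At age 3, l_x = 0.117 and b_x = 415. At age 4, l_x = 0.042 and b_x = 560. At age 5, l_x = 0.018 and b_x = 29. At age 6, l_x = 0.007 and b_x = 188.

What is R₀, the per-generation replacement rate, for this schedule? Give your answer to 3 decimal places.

237.533

R₀ = Σ l_x b_x:
  age 1: 0.563 × 0 = 0.0000
  age 2: 0.303 × 540 = 163.6200
  age 3: 0.117 × 415 = 48.5550
  age 4: 0.042 × 560 = 23.5200
  age 5: 0.018 × 29 = 0.5220
  age 6: 0.007 × 188 = 1.3160
R₀ = 0.0000 + 163.6200 + 48.5550 + 23.5200 + 0.5220 + 1.3160 = 237.5330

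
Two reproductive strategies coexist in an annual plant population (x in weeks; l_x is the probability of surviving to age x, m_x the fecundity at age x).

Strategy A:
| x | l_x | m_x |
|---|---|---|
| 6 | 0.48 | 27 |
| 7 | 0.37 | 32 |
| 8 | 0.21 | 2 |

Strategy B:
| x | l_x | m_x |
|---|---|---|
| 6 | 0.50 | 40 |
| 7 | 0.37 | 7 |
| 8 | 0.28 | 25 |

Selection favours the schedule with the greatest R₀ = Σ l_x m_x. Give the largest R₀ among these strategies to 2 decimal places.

29.59

Strategy A: R₀ = 0.48×27 + 0.37×32 + 0.21×2 = 25.2200
Strategy B: R₀ = 0.50×40 + 0.37×7 + 0.28×25 = 29.5900
Highest R₀: strategy B with 29.5900.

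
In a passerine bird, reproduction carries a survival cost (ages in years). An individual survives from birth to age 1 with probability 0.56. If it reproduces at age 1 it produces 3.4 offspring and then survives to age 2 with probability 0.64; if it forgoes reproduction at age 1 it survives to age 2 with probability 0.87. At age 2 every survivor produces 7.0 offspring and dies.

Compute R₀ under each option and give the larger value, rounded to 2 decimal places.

breed at age 1: R₀ = 0.56 × (3.4 + 0.64 × 7.0) = 0.56 × 7.8800 = 4.4128
delay to age 2: R₀ = 0.56 × (0.87 × 7.0) = 0.56 × 6.0900 = 3.4104
Higher: breed at age 1 (4.4128).

4.41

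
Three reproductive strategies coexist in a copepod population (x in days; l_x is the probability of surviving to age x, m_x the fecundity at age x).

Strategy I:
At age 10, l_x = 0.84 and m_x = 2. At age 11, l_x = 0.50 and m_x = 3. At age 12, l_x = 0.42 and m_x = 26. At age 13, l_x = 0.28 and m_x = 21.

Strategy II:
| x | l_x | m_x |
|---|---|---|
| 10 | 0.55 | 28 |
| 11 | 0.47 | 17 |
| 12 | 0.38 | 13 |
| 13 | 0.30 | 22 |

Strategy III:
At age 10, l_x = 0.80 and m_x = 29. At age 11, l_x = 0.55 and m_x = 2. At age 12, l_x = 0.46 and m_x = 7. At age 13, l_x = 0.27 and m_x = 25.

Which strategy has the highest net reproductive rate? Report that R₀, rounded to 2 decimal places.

34.93

Strategy I: R₀ = 0.84×2 + 0.50×3 + 0.42×26 + 0.28×21 = 19.9800
Strategy II: R₀ = 0.55×28 + 0.47×17 + 0.38×13 + 0.30×22 = 34.9300
Strategy III: R₀ = 0.80×29 + 0.55×2 + 0.46×7 + 0.27×25 = 34.2700
Highest R₀: strategy II with 34.9300.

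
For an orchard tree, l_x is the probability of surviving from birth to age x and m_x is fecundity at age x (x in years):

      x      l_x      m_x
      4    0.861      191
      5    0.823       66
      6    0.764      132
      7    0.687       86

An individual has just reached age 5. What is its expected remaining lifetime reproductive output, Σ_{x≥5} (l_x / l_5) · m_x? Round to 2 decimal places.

260.33

l_5 = 0.823. Conditional survival from age 5 to x is l_x / l_5.
  x=5: (0.823/0.823) × 66 = 66.0000
  x=6: (0.764/0.823) × 132 = 122.5371
  x=7: (0.687/0.823) × 86 = 71.7886
Sum = 66.0000 + 122.5371 + 71.7886 = 260.3256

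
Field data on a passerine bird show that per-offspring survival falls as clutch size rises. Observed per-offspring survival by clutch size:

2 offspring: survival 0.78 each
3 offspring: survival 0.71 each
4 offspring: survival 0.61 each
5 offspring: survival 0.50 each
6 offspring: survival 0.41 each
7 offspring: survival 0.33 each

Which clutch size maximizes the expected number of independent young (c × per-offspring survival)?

Expected independent young = c × s(c):
  c=2: 2 × 0.78 = 1.560
  c=3: 3 × 0.71 = 2.130
  c=4: 4 × 0.61 = 2.440
  c=5: 5 × 0.50 = 2.500
  c=6: 6 × 0.41 = 2.460
  c=7: 7 × 0.33 = 2.310
Maximum at c = 5 (2.500 independent young).

5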